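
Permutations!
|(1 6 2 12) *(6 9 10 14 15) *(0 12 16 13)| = |(0 12 1 9 10 14 15 6 2 16 13)| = 11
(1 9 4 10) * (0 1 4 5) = (0 1 9 5)(4 10) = [1, 9, 2, 3, 10, 0, 6, 7, 8, 5, 4]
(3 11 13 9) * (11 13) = (3 13 9) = [0, 1, 2, 13, 4, 5, 6, 7, 8, 3, 10, 11, 12, 9]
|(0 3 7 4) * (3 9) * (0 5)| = 6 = |(0 9 3 7 4 5)|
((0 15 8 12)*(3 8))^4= (0 12 8 3 15)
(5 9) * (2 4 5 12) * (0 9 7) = [9, 1, 4, 3, 5, 7, 6, 0, 8, 12, 10, 11, 2] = (0 9 12 2 4 5 7)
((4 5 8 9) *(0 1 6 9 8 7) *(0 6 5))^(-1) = (0 4 9 6 7 5 1)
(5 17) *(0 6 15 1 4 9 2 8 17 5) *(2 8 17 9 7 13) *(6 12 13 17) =[12, 4, 6, 3, 7, 5, 15, 17, 9, 8, 10, 11, 13, 2, 14, 1, 16, 0] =(0 12 13 2 6 15 1 4 7 17)(8 9)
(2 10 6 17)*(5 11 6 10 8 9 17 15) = [0, 1, 8, 3, 4, 11, 15, 7, 9, 17, 10, 6, 12, 13, 14, 5, 16, 2] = (2 8 9 17)(5 11 6 15)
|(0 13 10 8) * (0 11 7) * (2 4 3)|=|(0 13 10 8 11 7)(2 4 3)|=6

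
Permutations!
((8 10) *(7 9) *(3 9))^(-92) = ((3 9 7)(8 10))^(-92) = (10)(3 9 7)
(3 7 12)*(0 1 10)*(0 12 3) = [1, 10, 2, 7, 4, 5, 6, 3, 8, 9, 12, 11, 0] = (0 1 10 12)(3 7)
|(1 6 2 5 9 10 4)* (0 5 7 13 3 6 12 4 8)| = |(0 5 9 10 8)(1 12 4)(2 7 13 3 6)| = 15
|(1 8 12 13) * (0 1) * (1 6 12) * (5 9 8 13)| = |(0 6 12 5 9 8 1 13)| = 8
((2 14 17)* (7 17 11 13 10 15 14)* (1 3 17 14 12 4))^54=((1 3 17 2 7 14 11 13 10 15 12 4))^54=(1 11)(2 15)(3 13)(4 14)(7 12)(10 17)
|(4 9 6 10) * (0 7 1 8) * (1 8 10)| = 15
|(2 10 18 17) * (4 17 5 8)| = 7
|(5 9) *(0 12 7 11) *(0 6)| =|(0 12 7 11 6)(5 9)| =10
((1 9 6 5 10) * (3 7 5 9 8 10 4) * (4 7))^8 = (1 10 8)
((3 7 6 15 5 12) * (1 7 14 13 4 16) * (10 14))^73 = (1 7 6 15 5 12 3 10 14 13 4 16)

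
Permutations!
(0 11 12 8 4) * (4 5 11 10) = [10, 1, 2, 3, 0, 11, 6, 7, 5, 9, 4, 12, 8] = (0 10 4)(5 11 12 8)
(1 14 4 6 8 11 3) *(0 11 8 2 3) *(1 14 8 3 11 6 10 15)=(0 6 2 11)(1 8 3 14 4 10 15)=[6, 8, 11, 14, 10, 5, 2, 7, 3, 9, 15, 0, 12, 13, 4, 1]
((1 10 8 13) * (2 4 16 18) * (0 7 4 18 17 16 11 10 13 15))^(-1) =(0 15 8 10 11 4 7)(1 13)(2 18)(16 17)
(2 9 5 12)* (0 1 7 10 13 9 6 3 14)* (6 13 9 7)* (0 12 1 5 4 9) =(0 5 1 6 3 14 12 2 13 7 10)(4 9) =[5, 6, 13, 14, 9, 1, 3, 10, 8, 4, 0, 11, 2, 7, 12]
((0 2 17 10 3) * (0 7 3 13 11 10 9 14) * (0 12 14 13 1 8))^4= ((0 2 17 9 13 11 10 1 8)(3 7)(12 14))^4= (0 13 8 9 1 17 10 2 11)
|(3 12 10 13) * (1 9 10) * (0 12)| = 7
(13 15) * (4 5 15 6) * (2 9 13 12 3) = [0, 1, 9, 2, 5, 15, 4, 7, 8, 13, 10, 11, 3, 6, 14, 12] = (2 9 13 6 4 5 15 12 3)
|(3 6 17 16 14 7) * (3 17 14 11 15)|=8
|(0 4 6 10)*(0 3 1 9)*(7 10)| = 8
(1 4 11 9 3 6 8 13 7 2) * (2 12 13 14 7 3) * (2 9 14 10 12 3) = (1 4 11 14 7 3 6 8 10 12 13 2) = [0, 4, 1, 6, 11, 5, 8, 3, 10, 9, 12, 14, 13, 2, 7]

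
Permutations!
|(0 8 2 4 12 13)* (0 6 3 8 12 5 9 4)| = 21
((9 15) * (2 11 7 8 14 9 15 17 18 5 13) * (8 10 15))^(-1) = ((2 11 7 10 15 8 14 9 17 18 5 13))^(-1) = (2 13 5 18 17 9 14 8 15 10 7 11)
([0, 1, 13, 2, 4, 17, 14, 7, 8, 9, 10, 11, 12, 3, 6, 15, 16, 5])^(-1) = [0, 1, 3, 13, 4, 17, 14, 7, 8, 9, 10, 11, 12, 2, 6, 15, 16, 5]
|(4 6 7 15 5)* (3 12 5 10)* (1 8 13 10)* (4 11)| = 12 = |(1 8 13 10 3 12 5 11 4 6 7 15)|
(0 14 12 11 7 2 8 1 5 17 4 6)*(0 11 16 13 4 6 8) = [14, 5, 0, 3, 8, 17, 11, 2, 1, 9, 10, 7, 16, 4, 12, 15, 13, 6] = (0 14 12 16 13 4 8 1 5 17 6 11 7 2)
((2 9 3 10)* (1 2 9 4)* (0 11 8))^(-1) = (0 8 11)(1 4 2)(3 9 10)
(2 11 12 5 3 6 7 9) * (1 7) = (1 7 9 2 11 12 5 3 6) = [0, 7, 11, 6, 4, 3, 1, 9, 8, 2, 10, 12, 5]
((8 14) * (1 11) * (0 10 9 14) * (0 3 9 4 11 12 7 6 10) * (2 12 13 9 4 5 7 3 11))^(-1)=((1 13 9 14 8 11)(2 12 3 4)(5 7 6 10))^(-1)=(1 11 8 14 9 13)(2 4 3 12)(5 10 6 7)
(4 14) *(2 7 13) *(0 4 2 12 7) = (0 4 14 2)(7 13 12) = [4, 1, 0, 3, 14, 5, 6, 13, 8, 9, 10, 11, 7, 12, 2]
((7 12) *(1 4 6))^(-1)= (1 6 4)(7 12)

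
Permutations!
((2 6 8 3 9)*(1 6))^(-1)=((1 6 8 3 9 2))^(-1)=(1 2 9 3 8 6)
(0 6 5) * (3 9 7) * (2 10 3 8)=(0 6 5)(2 10 3 9 7 8)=[6, 1, 10, 9, 4, 0, 5, 8, 2, 7, 3]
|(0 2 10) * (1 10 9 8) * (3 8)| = |(0 2 9 3 8 1 10)| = 7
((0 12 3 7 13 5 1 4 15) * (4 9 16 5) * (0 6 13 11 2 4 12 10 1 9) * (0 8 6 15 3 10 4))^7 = ((0 4 3 7 11 2)(1 8 6 13 12 10)(5 9 16))^7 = (0 4 3 7 11 2)(1 8 6 13 12 10)(5 9 16)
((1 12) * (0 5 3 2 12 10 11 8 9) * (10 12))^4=(12)(0 10)(2 9)(3 8)(5 11)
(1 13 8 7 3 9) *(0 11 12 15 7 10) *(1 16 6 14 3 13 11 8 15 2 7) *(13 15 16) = (0 8 10)(1 11 12 2 7 15)(3 9 13 16 6 14) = [8, 11, 7, 9, 4, 5, 14, 15, 10, 13, 0, 12, 2, 16, 3, 1, 6]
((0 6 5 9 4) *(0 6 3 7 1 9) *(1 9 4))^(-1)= (0 5 6 4 1 9 7 3)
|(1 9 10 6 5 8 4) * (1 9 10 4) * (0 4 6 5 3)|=|(0 4 9 6 3)(1 10 5 8)|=20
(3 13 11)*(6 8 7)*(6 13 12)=(3 12 6 8 7 13 11)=[0, 1, 2, 12, 4, 5, 8, 13, 7, 9, 10, 3, 6, 11]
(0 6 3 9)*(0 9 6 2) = (9)(0 2)(3 6) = [2, 1, 0, 6, 4, 5, 3, 7, 8, 9]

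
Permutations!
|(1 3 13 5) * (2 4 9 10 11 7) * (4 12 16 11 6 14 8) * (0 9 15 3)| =|(0 9 10 6 14 8 4 15 3 13 5 1)(2 12 16 11 7)| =60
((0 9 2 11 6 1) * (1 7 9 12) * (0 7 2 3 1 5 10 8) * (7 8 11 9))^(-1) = (0 8 1 3 9 2 6 11 10 5 12)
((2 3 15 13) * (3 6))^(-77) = (2 15 6 13 3)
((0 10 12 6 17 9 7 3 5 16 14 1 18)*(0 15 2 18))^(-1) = (0 1 14 16 5 3 7 9 17 6 12 10)(2 15 18)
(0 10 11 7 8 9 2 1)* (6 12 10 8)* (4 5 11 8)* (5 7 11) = [4, 0, 1, 3, 7, 5, 12, 6, 9, 2, 8, 11, 10] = (0 4 7 6 12 10 8 9 2 1)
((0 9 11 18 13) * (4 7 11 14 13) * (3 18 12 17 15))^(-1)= ((0 9 14 13)(3 18 4 7 11 12 17 15))^(-1)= (0 13 14 9)(3 15 17 12 11 7 4 18)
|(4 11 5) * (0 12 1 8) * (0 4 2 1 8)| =|(0 12 8 4 11 5 2 1)| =8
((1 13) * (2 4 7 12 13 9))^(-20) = ((1 9 2 4 7 12 13))^(-20) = (1 9 2 4 7 12 13)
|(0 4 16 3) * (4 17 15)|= 6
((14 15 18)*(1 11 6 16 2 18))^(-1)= ((1 11 6 16 2 18 14 15))^(-1)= (1 15 14 18 2 16 6 11)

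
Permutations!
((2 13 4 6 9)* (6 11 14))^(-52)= ((2 13 4 11 14 6 9))^(-52)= (2 14 13 6 4 9 11)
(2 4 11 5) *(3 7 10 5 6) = (2 4 11 6 3 7 10 5) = [0, 1, 4, 7, 11, 2, 3, 10, 8, 9, 5, 6]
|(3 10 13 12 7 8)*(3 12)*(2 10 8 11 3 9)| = |(2 10 13 9)(3 8 12 7 11)| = 20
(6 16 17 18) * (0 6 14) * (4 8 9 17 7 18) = (0 6 16 7 18 14)(4 8 9 17) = [6, 1, 2, 3, 8, 5, 16, 18, 9, 17, 10, 11, 12, 13, 0, 15, 7, 4, 14]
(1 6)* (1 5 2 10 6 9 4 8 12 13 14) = [0, 9, 10, 3, 8, 2, 5, 7, 12, 4, 6, 11, 13, 14, 1] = (1 9 4 8 12 13 14)(2 10 6 5)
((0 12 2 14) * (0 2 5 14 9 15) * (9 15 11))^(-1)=(0 15 2 14 5 12)(9 11)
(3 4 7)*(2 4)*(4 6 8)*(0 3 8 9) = [3, 1, 6, 2, 7, 5, 9, 8, 4, 0] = (0 3 2 6 9)(4 7 8)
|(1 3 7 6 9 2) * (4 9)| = 7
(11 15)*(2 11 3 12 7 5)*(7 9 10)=(2 11 15 3 12 9 10 7 5)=[0, 1, 11, 12, 4, 2, 6, 5, 8, 10, 7, 15, 9, 13, 14, 3]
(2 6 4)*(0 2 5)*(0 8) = (0 2 6 4 5 8) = [2, 1, 6, 3, 5, 8, 4, 7, 0]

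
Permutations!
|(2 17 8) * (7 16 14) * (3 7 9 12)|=6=|(2 17 8)(3 7 16 14 9 12)|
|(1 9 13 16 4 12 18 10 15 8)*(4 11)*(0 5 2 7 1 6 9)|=|(0 5 2 7 1)(4 12 18 10 15 8 6 9 13 16 11)|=55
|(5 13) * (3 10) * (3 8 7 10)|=6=|(5 13)(7 10 8)|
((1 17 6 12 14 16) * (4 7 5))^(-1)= ((1 17 6 12 14 16)(4 7 5))^(-1)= (1 16 14 12 6 17)(4 5 7)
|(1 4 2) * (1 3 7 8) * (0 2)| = 7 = |(0 2 3 7 8 1 4)|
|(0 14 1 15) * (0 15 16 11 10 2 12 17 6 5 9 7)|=13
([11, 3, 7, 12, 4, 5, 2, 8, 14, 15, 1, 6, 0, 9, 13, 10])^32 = (0 7 9 3 6 14 10)(1 11 8 15 12 2 13)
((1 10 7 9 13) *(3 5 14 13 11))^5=((1 10 7 9 11 3 5 14 13))^5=(1 3 10 5 7 14 9 13 11)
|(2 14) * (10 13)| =|(2 14)(10 13)| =2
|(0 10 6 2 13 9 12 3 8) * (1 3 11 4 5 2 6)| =35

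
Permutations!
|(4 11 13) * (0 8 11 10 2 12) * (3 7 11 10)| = |(0 8 10 2 12)(3 7 11 13 4)| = 5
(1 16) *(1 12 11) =(1 16 12 11) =[0, 16, 2, 3, 4, 5, 6, 7, 8, 9, 10, 1, 11, 13, 14, 15, 12]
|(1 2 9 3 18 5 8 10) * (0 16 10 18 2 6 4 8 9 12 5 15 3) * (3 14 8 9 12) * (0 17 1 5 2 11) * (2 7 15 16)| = 180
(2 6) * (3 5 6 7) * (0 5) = (0 5 6 2 7 3) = [5, 1, 7, 0, 4, 6, 2, 3]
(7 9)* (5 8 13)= [0, 1, 2, 3, 4, 8, 6, 9, 13, 7, 10, 11, 12, 5]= (5 8 13)(7 9)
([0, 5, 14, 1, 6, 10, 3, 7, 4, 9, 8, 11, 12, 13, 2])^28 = [0, 1, 2, 3, 4, 5, 6, 7, 8, 9, 10, 11, 12, 13, 14]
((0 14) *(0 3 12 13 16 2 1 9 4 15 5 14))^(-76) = (1 9 4 15 5 14 3 12 13 16 2)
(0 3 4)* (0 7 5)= [3, 1, 2, 4, 7, 0, 6, 5]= (0 3 4 7 5)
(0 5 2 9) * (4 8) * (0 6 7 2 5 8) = (0 8 4)(2 9 6 7) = [8, 1, 9, 3, 0, 5, 7, 2, 4, 6]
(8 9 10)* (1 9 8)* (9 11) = (1 11 9 10) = [0, 11, 2, 3, 4, 5, 6, 7, 8, 10, 1, 9]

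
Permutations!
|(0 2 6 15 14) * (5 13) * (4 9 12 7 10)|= |(0 2 6 15 14)(4 9 12 7 10)(5 13)|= 10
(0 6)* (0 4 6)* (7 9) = [0, 1, 2, 3, 6, 5, 4, 9, 8, 7] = (4 6)(7 9)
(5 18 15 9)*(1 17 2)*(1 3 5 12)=(1 17 2 3 5 18 15 9 12)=[0, 17, 3, 5, 4, 18, 6, 7, 8, 12, 10, 11, 1, 13, 14, 9, 16, 2, 15]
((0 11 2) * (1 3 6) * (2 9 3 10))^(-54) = (0 9 6 10)(1 2 11 3)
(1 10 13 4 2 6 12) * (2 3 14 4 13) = (1 10 2 6 12)(3 14 4) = [0, 10, 6, 14, 3, 5, 12, 7, 8, 9, 2, 11, 1, 13, 4]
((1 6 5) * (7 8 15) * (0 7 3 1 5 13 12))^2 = ((0 7 8 15 3 1 6 13 12))^2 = (0 8 3 6 12 7 15 1 13)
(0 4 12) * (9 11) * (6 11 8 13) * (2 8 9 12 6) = (0 4 6 11 12)(2 8 13) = [4, 1, 8, 3, 6, 5, 11, 7, 13, 9, 10, 12, 0, 2]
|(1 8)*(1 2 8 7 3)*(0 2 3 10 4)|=8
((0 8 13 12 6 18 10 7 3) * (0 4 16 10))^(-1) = (0 18 6 12 13 8)(3 7 10 16 4)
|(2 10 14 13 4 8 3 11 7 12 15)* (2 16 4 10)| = 24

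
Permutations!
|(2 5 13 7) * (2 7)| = |(2 5 13)| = 3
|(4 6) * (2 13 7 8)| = |(2 13 7 8)(4 6)| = 4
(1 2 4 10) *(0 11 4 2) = (0 11 4 10 1) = [11, 0, 2, 3, 10, 5, 6, 7, 8, 9, 1, 4]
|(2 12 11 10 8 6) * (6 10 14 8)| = 7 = |(2 12 11 14 8 10 6)|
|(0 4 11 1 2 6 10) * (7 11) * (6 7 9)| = 20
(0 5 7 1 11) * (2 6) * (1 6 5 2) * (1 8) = (0 2 5 7 6 8 1 11) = [2, 11, 5, 3, 4, 7, 8, 6, 1, 9, 10, 0]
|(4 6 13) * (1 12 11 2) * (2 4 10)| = 8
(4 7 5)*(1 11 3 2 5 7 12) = (1 11 3 2 5 4 12) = [0, 11, 5, 2, 12, 4, 6, 7, 8, 9, 10, 3, 1]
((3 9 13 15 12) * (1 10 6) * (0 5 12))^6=((0 5 12 3 9 13 15)(1 10 6))^6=(0 15 13 9 3 12 5)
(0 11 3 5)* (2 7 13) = [11, 1, 7, 5, 4, 0, 6, 13, 8, 9, 10, 3, 12, 2] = (0 11 3 5)(2 7 13)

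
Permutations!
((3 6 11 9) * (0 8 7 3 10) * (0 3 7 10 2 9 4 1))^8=((0 8 10 3 6 11 4 1)(2 9))^8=(11)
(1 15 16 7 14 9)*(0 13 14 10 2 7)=(0 13 14 9 1 15 16)(2 7 10)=[13, 15, 7, 3, 4, 5, 6, 10, 8, 1, 2, 11, 12, 14, 9, 16, 0]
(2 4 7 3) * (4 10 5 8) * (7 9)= (2 10 5 8 4 9 7 3)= [0, 1, 10, 2, 9, 8, 6, 3, 4, 7, 5]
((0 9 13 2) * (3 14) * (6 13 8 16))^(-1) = ((0 9 8 16 6 13 2)(3 14))^(-1) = (0 2 13 6 16 8 9)(3 14)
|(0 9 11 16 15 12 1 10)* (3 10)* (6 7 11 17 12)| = |(0 9 17 12 1 3 10)(6 7 11 16 15)| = 35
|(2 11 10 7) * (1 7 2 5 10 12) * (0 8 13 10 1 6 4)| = 9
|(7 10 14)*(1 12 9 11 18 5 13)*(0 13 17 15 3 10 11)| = |(0 13 1 12 9)(3 10 14 7 11 18 5 17 15)| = 45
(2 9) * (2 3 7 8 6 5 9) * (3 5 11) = (3 7 8 6 11)(5 9) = [0, 1, 2, 7, 4, 9, 11, 8, 6, 5, 10, 3]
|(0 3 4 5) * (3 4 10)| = |(0 4 5)(3 10)| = 6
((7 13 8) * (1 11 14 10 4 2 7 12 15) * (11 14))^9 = (1 15 12 8 13 7 2 4 10 14)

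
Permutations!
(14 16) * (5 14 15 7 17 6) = [0, 1, 2, 3, 4, 14, 5, 17, 8, 9, 10, 11, 12, 13, 16, 7, 15, 6] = (5 14 16 15 7 17 6)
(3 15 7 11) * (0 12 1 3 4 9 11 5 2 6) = (0 12 1 3 15 7 5 2 6)(4 9 11) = [12, 3, 6, 15, 9, 2, 0, 5, 8, 11, 10, 4, 1, 13, 14, 7]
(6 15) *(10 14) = (6 15)(10 14) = [0, 1, 2, 3, 4, 5, 15, 7, 8, 9, 14, 11, 12, 13, 10, 6]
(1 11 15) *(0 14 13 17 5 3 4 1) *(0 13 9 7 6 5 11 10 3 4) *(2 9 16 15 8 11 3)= (0 14 16 15 13 17 3)(1 10 2 9 7 6 5 4)(8 11)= [14, 10, 9, 0, 1, 4, 5, 6, 11, 7, 2, 8, 12, 17, 16, 13, 15, 3]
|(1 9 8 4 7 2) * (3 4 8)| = |(1 9 3 4 7 2)| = 6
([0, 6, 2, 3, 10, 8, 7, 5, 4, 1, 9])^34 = (1 7 8 10)(4 9 6 5)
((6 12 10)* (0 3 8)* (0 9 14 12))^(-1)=((0 3 8 9 14 12 10 6))^(-1)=(0 6 10 12 14 9 8 3)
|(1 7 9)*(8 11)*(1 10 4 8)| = |(1 7 9 10 4 8 11)| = 7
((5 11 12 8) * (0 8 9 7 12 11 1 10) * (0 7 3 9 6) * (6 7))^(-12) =((0 8 5 1 10 6)(3 9)(7 12))^(-12) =(12)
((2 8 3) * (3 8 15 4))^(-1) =((2 15 4 3))^(-1) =(2 3 4 15)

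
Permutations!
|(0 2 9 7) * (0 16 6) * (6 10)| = 7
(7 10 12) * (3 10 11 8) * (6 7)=(3 10 12 6 7 11 8)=[0, 1, 2, 10, 4, 5, 7, 11, 3, 9, 12, 8, 6]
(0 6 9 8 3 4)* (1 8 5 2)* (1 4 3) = (0 6 9 5 2 4)(1 8) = [6, 8, 4, 3, 0, 2, 9, 7, 1, 5]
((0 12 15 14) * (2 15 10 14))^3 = ((0 12 10 14)(2 15))^3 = (0 14 10 12)(2 15)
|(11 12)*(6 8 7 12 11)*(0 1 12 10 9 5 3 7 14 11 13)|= |(0 1 12 6 8 14 11 13)(3 7 10 9 5)|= 40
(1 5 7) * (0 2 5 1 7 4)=(7)(0 2 5 4)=[2, 1, 5, 3, 0, 4, 6, 7]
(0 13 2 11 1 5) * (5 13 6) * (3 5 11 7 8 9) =(0 6 11 1 13 2 7 8 9 3 5) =[6, 13, 7, 5, 4, 0, 11, 8, 9, 3, 10, 1, 12, 2]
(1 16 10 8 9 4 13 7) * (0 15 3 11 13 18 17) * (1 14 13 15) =[1, 16, 2, 11, 18, 5, 6, 14, 9, 4, 8, 15, 12, 7, 13, 3, 10, 0, 17] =(0 1 16 10 8 9 4 18 17)(3 11 15)(7 14 13)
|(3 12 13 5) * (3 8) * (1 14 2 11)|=20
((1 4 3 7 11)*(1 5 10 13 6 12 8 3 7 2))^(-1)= (1 2 3 8 12 6 13 10 5 11 7 4)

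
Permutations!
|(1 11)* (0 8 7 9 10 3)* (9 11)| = |(0 8 7 11 1 9 10 3)| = 8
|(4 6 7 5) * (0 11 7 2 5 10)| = 4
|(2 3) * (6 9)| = |(2 3)(6 9)| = 2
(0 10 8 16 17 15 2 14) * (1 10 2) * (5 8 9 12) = (0 2 14)(1 10 9 12 5 8 16 17 15) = [2, 10, 14, 3, 4, 8, 6, 7, 16, 12, 9, 11, 5, 13, 0, 1, 17, 15]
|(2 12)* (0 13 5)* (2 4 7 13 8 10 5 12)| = 4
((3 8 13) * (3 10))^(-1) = (3 10 13 8)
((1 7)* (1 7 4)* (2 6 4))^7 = ((7)(1 2 6 4))^7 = (7)(1 4 6 2)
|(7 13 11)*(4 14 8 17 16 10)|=6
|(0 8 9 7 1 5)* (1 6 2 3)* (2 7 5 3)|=4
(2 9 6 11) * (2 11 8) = (11)(2 9 6 8) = [0, 1, 9, 3, 4, 5, 8, 7, 2, 6, 10, 11]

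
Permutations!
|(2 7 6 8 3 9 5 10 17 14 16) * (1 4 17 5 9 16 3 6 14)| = 30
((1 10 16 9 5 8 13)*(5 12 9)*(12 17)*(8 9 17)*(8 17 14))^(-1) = ((1 10 16 5 9 17 12 14 8 13))^(-1) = (1 13 8 14 12 17 9 5 16 10)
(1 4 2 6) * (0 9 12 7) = (0 9 12 7)(1 4 2 6) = [9, 4, 6, 3, 2, 5, 1, 0, 8, 12, 10, 11, 7]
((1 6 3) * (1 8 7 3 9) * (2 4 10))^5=(1 9 6)(2 10 4)(3 7 8)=((1 6 9)(2 4 10)(3 8 7))^5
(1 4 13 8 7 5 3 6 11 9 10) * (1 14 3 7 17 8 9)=[0, 4, 2, 6, 13, 7, 11, 5, 17, 10, 14, 1, 12, 9, 3, 15, 16, 8]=(1 4 13 9 10 14 3 6 11)(5 7)(8 17)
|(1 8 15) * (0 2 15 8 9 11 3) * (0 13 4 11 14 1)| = 12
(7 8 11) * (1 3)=(1 3)(7 8 11)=[0, 3, 2, 1, 4, 5, 6, 8, 11, 9, 10, 7]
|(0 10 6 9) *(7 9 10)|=|(0 7 9)(6 10)|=6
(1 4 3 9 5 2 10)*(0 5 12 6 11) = (0 5 2 10 1 4 3 9 12 6 11) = [5, 4, 10, 9, 3, 2, 11, 7, 8, 12, 1, 0, 6]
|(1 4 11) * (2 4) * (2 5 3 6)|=|(1 5 3 6 2 4 11)|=7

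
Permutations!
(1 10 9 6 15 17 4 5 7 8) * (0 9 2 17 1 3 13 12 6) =[9, 10, 17, 13, 5, 7, 15, 8, 3, 0, 2, 11, 6, 12, 14, 1, 16, 4] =(0 9)(1 10 2 17 4 5 7 8 3 13 12 6 15)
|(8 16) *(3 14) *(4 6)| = 2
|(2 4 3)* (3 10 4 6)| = |(2 6 3)(4 10)| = 6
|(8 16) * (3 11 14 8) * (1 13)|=10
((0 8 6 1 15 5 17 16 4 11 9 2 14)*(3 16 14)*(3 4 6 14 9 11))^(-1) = (0 14 8)(1 6 16 3 4 2 9 17 5 15)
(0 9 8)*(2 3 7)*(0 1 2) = (0 9 8 1 2 3 7) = [9, 2, 3, 7, 4, 5, 6, 0, 1, 8]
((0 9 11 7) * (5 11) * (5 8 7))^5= ((0 9 8 7)(5 11))^5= (0 9 8 7)(5 11)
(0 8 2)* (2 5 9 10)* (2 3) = (0 8 5 9 10 3 2) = [8, 1, 0, 2, 4, 9, 6, 7, 5, 10, 3]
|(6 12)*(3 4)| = 2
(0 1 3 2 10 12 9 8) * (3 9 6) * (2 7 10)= (0 1 9 8)(3 7 10 12 6)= [1, 9, 2, 7, 4, 5, 3, 10, 0, 8, 12, 11, 6]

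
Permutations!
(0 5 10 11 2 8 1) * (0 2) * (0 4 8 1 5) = (1 2)(4 8 5 10 11) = [0, 2, 1, 3, 8, 10, 6, 7, 5, 9, 11, 4]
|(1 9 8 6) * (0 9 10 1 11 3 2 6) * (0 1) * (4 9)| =12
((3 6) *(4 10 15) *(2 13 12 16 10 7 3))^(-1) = (2 6 3 7 4 15 10 16 12 13)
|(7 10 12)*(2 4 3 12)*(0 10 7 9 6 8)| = |(0 10 2 4 3 12 9 6 8)| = 9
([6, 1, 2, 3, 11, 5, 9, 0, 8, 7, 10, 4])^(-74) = [9, 1, 2, 3, 4, 5, 7, 6, 8, 0, 10, 11]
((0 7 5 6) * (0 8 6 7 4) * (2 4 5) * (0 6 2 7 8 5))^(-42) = (2 5 4 8 6)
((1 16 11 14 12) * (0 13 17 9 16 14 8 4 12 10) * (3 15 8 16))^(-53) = ((0 13 17 9 3 15 8 4 12 1 14 10)(11 16))^(-53) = (0 4 17 1 3 10 8 13 12 9 14 15)(11 16)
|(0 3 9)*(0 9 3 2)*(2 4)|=|(9)(0 4 2)|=3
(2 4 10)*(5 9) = (2 4 10)(5 9) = [0, 1, 4, 3, 10, 9, 6, 7, 8, 5, 2]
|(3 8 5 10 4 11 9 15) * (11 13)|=9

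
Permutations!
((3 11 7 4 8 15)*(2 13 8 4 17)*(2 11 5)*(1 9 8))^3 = (17)(1 15 2 9 3 13 8 5)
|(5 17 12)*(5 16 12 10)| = 6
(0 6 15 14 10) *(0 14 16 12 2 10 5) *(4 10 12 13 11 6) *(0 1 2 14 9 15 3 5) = [4, 2, 12, 5, 10, 1, 3, 7, 8, 15, 9, 6, 14, 11, 0, 16, 13] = (0 4 10 9 15 16 13 11 6 3 5 1 2 12 14)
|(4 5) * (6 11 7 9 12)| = 10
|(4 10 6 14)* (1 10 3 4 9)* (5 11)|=10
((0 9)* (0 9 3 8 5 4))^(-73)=(9)(0 8 4 3 5)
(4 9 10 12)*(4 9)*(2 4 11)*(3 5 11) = [0, 1, 4, 5, 3, 11, 6, 7, 8, 10, 12, 2, 9] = (2 4 3 5 11)(9 10 12)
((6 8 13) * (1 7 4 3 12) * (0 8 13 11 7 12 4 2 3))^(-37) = (0 3 7 8 4 2 11)(1 12)(6 13)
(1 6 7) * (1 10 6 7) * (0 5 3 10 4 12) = (0 5 3 10 6 1 7 4 12) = [5, 7, 2, 10, 12, 3, 1, 4, 8, 9, 6, 11, 0]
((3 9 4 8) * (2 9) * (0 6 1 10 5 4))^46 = (0 8 1 2 5)(3 10 9 4 6)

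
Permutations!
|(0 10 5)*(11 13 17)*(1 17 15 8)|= |(0 10 5)(1 17 11 13 15 8)|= 6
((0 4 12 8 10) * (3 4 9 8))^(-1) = (0 10 8 9)(3 12 4)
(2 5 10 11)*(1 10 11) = (1 10)(2 5 11) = [0, 10, 5, 3, 4, 11, 6, 7, 8, 9, 1, 2]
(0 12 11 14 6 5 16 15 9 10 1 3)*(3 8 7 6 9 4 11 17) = (0 12 17 3)(1 8 7 6 5 16 15 4 11 14 9 10) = [12, 8, 2, 0, 11, 16, 5, 6, 7, 10, 1, 14, 17, 13, 9, 4, 15, 3]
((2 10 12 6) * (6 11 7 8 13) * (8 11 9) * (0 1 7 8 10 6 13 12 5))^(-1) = ((13)(0 1 7 11 8 12 9 10 5)(2 6))^(-1) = (13)(0 5 10 9 12 8 11 7 1)(2 6)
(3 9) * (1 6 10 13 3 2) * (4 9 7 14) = (1 6 10 13 3 7 14 4 9 2) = [0, 6, 1, 7, 9, 5, 10, 14, 8, 2, 13, 11, 12, 3, 4]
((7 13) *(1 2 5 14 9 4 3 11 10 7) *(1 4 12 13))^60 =((1 2 5 14 9 12 13 4 3 11 10 7))^60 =(14)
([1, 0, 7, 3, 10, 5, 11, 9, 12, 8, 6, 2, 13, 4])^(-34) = [0, 1, 4, 3, 9, 5, 12, 10, 11, 6, 8, 13, 2, 7]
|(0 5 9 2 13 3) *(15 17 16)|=6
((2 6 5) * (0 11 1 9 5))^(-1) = (0 6 2 5 9 1 11)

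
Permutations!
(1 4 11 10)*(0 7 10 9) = (0 7 10 1 4 11 9) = [7, 4, 2, 3, 11, 5, 6, 10, 8, 0, 1, 9]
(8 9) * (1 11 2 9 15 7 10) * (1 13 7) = (1 11 2 9 8 15)(7 10 13) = [0, 11, 9, 3, 4, 5, 6, 10, 15, 8, 13, 2, 12, 7, 14, 1]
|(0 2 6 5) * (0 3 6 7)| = 3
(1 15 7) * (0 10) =(0 10)(1 15 7) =[10, 15, 2, 3, 4, 5, 6, 1, 8, 9, 0, 11, 12, 13, 14, 7]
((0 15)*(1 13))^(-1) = ((0 15)(1 13))^(-1) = (0 15)(1 13)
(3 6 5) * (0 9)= (0 9)(3 6 5)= [9, 1, 2, 6, 4, 3, 5, 7, 8, 0]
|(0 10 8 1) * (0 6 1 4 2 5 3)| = 14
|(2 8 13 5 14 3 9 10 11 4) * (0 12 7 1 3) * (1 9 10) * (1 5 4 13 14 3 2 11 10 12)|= 15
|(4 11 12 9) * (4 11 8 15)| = 3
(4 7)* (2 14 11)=(2 14 11)(4 7)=[0, 1, 14, 3, 7, 5, 6, 4, 8, 9, 10, 2, 12, 13, 11]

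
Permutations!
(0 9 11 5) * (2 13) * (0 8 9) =(2 13)(5 8 9 11) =[0, 1, 13, 3, 4, 8, 6, 7, 9, 11, 10, 5, 12, 2]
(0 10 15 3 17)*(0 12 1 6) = (0 10 15 3 17 12 1 6) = [10, 6, 2, 17, 4, 5, 0, 7, 8, 9, 15, 11, 1, 13, 14, 3, 16, 12]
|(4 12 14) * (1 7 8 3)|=|(1 7 8 3)(4 12 14)|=12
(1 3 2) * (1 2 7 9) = (1 3 7 9) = [0, 3, 2, 7, 4, 5, 6, 9, 8, 1]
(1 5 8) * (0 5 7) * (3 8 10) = [5, 7, 2, 8, 4, 10, 6, 0, 1, 9, 3] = (0 5 10 3 8 1 7)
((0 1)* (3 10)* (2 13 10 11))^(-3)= (0 1)(2 10 11 13 3)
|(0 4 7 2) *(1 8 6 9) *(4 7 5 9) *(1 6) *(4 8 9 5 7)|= |(0 4 7 2)(1 9 6 8)|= 4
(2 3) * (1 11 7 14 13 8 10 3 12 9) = (1 11 7 14 13 8 10 3 2 12 9) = [0, 11, 12, 2, 4, 5, 6, 14, 10, 1, 3, 7, 9, 8, 13]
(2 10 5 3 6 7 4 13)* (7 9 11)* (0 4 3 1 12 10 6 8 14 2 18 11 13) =(0 4)(1 12 10 5)(2 6 9 13 18 11 7 3 8 14) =[4, 12, 6, 8, 0, 1, 9, 3, 14, 13, 5, 7, 10, 18, 2, 15, 16, 17, 11]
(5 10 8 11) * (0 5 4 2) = [5, 1, 0, 3, 2, 10, 6, 7, 11, 9, 8, 4] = (0 5 10 8 11 4 2)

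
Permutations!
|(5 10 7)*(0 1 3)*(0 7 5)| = 4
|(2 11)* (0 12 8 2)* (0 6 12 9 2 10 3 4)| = |(0 9 2 11 6 12 8 10 3 4)| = 10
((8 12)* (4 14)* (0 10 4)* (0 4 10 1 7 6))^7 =(0 6 7 1)(4 14)(8 12) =((0 1 7 6)(4 14)(8 12))^7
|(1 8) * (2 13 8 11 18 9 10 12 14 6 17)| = 12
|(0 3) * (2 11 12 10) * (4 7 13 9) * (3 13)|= 12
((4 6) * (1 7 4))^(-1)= ((1 7 4 6))^(-1)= (1 6 4 7)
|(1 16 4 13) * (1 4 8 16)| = |(4 13)(8 16)| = 2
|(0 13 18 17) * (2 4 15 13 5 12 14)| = |(0 5 12 14 2 4 15 13 18 17)| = 10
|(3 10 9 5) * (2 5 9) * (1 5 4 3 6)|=|(1 5 6)(2 4 3 10)|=12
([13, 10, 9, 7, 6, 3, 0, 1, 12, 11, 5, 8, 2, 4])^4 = [0, 7, 12, 5, 4, 10, 6, 3, 11, 2, 1, 9, 8, 13]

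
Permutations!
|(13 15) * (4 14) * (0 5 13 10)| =|(0 5 13 15 10)(4 14)| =10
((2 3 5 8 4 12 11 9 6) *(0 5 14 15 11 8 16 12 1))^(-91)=(16)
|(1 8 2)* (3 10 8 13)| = |(1 13 3 10 8 2)| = 6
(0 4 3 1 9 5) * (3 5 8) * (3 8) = [4, 9, 2, 1, 5, 0, 6, 7, 8, 3] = (0 4 5)(1 9 3)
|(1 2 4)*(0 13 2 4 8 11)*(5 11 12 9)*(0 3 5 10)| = 42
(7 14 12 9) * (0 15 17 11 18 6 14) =(0 15 17 11 18 6 14 12 9 7) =[15, 1, 2, 3, 4, 5, 14, 0, 8, 7, 10, 18, 9, 13, 12, 17, 16, 11, 6]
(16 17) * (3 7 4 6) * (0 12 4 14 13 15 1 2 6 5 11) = (0 12 4 5 11)(1 2 6 3 7 14 13 15)(16 17) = [12, 2, 6, 7, 5, 11, 3, 14, 8, 9, 10, 0, 4, 15, 13, 1, 17, 16]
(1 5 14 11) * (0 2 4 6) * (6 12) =(0 2 4 12 6)(1 5 14 11) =[2, 5, 4, 3, 12, 14, 0, 7, 8, 9, 10, 1, 6, 13, 11]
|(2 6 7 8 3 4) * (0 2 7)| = |(0 2 6)(3 4 7 8)| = 12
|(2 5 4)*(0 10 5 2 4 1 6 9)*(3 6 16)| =8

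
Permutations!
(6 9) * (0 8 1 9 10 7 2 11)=[8, 9, 11, 3, 4, 5, 10, 2, 1, 6, 7, 0]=(0 8 1 9 6 10 7 2 11)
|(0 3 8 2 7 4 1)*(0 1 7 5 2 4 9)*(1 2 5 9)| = |(0 3 8 4 7 1 2 9)| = 8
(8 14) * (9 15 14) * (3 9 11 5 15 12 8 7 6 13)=[0, 1, 2, 9, 4, 15, 13, 6, 11, 12, 10, 5, 8, 3, 7, 14]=(3 9 12 8 11 5 15 14 7 6 13)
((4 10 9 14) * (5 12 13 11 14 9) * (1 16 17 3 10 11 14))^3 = (1 3 12 4 16 10 13 11 17 5 14)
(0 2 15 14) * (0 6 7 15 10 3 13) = [2, 1, 10, 13, 4, 5, 7, 15, 8, 9, 3, 11, 12, 0, 6, 14] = (0 2 10 3 13)(6 7 15 14)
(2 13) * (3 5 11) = (2 13)(3 5 11) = [0, 1, 13, 5, 4, 11, 6, 7, 8, 9, 10, 3, 12, 2]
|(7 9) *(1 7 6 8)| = |(1 7 9 6 8)| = 5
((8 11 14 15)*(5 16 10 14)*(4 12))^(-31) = (4 12)(5 15 16 8 10 11 14)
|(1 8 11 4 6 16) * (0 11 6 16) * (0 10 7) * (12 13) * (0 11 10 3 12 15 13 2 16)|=|(0 10 7 11 4)(1 8 6 3 12 2 16)(13 15)|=70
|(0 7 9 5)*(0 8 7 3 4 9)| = 7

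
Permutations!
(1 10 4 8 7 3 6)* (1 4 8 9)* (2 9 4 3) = (1 10 8 7 2 9)(3 6) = [0, 10, 9, 6, 4, 5, 3, 2, 7, 1, 8]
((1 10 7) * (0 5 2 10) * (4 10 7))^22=(10)(0 2 1 5 7)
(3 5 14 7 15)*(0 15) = (0 15 3 5 14 7) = [15, 1, 2, 5, 4, 14, 6, 0, 8, 9, 10, 11, 12, 13, 7, 3]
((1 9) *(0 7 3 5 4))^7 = (0 3 4 7 5)(1 9) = ((0 7 3 5 4)(1 9))^7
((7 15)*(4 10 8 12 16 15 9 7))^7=((4 10 8 12 16 15)(7 9))^7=(4 10 8 12 16 15)(7 9)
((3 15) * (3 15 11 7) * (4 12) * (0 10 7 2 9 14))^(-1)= (15)(0 14 9 2 11 3 7 10)(4 12)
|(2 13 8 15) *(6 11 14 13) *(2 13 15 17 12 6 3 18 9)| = 8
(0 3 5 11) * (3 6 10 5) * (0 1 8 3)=[6, 8, 2, 0, 4, 11, 10, 7, 3, 9, 5, 1]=(0 6 10 5 11 1 8 3)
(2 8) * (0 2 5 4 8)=(0 2)(4 8 5)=[2, 1, 0, 3, 8, 4, 6, 7, 5]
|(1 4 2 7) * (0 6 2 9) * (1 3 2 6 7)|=|(0 7 3 2 1 4 9)|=7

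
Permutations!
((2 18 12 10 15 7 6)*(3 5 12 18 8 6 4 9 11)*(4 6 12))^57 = ((18)(2 8 12 10 15 7 6)(3 5 4 9 11))^57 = (18)(2 8 12 10 15 7 6)(3 4 11 5 9)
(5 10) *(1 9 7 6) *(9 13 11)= (1 13 11 9 7 6)(5 10)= [0, 13, 2, 3, 4, 10, 1, 6, 8, 7, 5, 9, 12, 11]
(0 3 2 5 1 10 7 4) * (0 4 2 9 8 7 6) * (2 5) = (0 3 9 8 7 5 1 10 6) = [3, 10, 2, 9, 4, 1, 0, 5, 7, 8, 6]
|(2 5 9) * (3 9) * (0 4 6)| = 12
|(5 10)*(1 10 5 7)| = 3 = |(1 10 7)|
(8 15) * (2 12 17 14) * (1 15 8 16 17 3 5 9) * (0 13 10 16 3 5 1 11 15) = (0 13 10 16 17 14 2 12 5 9 11 15 3 1) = [13, 0, 12, 1, 4, 9, 6, 7, 8, 11, 16, 15, 5, 10, 2, 3, 17, 14]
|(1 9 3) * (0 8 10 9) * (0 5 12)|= 8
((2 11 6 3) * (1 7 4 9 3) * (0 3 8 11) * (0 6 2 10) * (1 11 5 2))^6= ((0 3 10)(1 7 4 9 8 5 2 6 11))^6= (1 2 9)(4 11 5)(6 8 7)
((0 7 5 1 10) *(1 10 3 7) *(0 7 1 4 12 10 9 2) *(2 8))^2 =((0 4 12 10 7 5 9 8 2)(1 3))^2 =(0 12 7 9 2 4 10 5 8)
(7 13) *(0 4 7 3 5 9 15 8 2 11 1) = (0 4 7 13 3 5 9 15 8 2 11 1) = [4, 0, 11, 5, 7, 9, 6, 13, 2, 15, 10, 1, 12, 3, 14, 8]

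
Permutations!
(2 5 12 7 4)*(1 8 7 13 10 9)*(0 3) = (0 3)(1 8 7 4 2 5 12 13 10 9) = [3, 8, 5, 0, 2, 12, 6, 4, 7, 1, 9, 11, 13, 10]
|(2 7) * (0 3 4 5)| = 4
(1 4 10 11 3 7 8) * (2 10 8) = (1 4 8)(2 10 11 3 7) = [0, 4, 10, 7, 8, 5, 6, 2, 1, 9, 11, 3]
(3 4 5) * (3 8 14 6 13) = (3 4 5 8 14 6 13) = [0, 1, 2, 4, 5, 8, 13, 7, 14, 9, 10, 11, 12, 3, 6]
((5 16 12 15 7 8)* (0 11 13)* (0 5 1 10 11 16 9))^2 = ((0 16 12 15 7 8 1 10 11 13 5 9))^2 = (0 12 7 1 11 5)(8 10 13 9 16 15)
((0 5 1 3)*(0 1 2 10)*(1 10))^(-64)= ((0 5 2 1 3 10))^(-64)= (0 2 3)(1 10 5)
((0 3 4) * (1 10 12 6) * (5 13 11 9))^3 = ((0 3 4)(1 10 12 6)(5 13 11 9))^3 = (1 6 12 10)(5 9 11 13)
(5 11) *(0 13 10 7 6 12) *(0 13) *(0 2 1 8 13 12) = (0 2 1 8 13 10 7 6)(5 11) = [2, 8, 1, 3, 4, 11, 0, 6, 13, 9, 7, 5, 12, 10]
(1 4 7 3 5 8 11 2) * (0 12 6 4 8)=(0 12 6 4 7 3 5)(1 8 11 2)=[12, 8, 1, 5, 7, 0, 4, 3, 11, 9, 10, 2, 6]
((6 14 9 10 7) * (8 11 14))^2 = ((6 8 11 14 9 10 7))^2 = (6 11 9 7 8 14 10)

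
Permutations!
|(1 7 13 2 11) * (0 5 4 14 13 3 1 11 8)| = 21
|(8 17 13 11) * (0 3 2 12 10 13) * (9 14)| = 18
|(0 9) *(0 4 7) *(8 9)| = |(0 8 9 4 7)| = 5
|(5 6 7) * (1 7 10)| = 5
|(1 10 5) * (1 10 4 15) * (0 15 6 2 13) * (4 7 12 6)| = |(0 15 1 7 12 6 2 13)(5 10)| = 8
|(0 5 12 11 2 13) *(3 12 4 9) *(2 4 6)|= 5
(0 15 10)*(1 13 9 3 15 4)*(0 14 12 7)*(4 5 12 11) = (0 5 12 7)(1 13 9 3 15 10 14 11 4) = [5, 13, 2, 15, 1, 12, 6, 0, 8, 3, 14, 4, 7, 9, 11, 10]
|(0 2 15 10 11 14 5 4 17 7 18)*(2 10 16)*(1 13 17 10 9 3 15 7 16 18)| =30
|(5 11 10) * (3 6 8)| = |(3 6 8)(5 11 10)| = 3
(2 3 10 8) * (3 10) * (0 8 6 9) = (0 8 2 10 6 9) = [8, 1, 10, 3, 4, 5, 9, 7, 2, 0, 6]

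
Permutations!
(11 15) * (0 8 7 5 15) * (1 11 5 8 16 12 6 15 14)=(0 16 12 6 15 5 14 1 11)(7 8)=[16, 11, 2, 3, 4, 14, 15, 8, 7, 9, 10, 0, 6, 13, 1, 5, 12]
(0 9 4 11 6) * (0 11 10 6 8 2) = [9, 1, 0, 3, 10, 5, 11, 7, 2, 4, 6, 8] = (0 9 4 10 6 11 8 2)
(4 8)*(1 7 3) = (1 7 3)(4 8) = [0, 7, 2, 1, 8, 5, 6, 3, 4]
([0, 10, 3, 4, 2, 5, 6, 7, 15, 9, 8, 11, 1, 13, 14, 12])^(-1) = (1 12 15 8 10)(2 4 3)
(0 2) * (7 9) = (0 2)(7 9) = [2, 1, 0, 3, 4, 5, 6, 9, 8, 7]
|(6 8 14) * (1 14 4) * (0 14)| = |(0 14 6 8 4 1)| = 6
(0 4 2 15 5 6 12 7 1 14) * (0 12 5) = (0 4 2 15)(1 14 12 7)(5 6) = [4, 14, 15, 3, 2, 6, 5, 1, 8, 9, 10, 11, 7, 13, 12, 0]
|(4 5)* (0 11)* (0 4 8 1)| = 6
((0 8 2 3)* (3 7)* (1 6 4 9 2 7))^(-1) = (0 3 7 8)(1 2 9 4 6)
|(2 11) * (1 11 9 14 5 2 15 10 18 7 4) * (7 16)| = 8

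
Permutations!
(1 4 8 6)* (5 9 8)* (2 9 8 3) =(1 4 5 8 6)(2 9 3) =[0, 4, 9, 2, 5, 8, 1, 7, 6, 3]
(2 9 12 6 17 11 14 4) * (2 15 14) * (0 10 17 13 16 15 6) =(0 10 17 11 2 9 12)(4 6 13 16 15 14) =[10, 1, 9, 3, 6, 5, 13, 7, 8, 12, 17, 2, 0, 16, 4, 14, 15, 11]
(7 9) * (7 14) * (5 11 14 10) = [0, 1, 2, 3, 4, 11, 6, 9, 8, 10, 5, 14, 12, 13, 7] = (5 11 14 7 9 10)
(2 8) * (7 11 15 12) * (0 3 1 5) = [3, 5, 8, 1, 4, 0, 6, 11, 2, 9, 10, 15, 7, 13, 14, 12] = (0 3 1 5)(2 8)(7 11 15 12)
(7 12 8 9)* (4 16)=[0, 1, 2, 3, 16, 5, 6, 12, 9, 7, 10, 11, 8, 13, 14, 15, 4]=(4 16)(7 12 8 9)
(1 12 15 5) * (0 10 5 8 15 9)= (0 10 5 1 12 9)(8 15)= [10, 12, 2, 3, 4, 1, 6, 7, 15, 0, 5, 11, 9, 13, 14, 8]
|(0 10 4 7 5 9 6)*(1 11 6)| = |(0 10 4 7 5 9 1 11 6)| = 9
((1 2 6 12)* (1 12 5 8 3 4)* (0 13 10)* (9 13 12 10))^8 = ((0 12 10)(1 2 6 5 8 3 4)(9 13))^8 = (13)(0 10 12)(1 2 6 5 8 3 4)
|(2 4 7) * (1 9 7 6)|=6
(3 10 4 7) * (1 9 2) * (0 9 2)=(0 9)(1 2)(3 10 4 7)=[9, 2, 1, 10, 7, 5, 6, 3, 8, 0, 4]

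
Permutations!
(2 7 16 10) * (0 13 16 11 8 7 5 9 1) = (0 13 16 10 2 5 9 1)(7 11 8) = [13, 0, 5, 3, 4, 9, 6, 11, 7, 1, 2, 8, 12, 16, 14, 15, 10]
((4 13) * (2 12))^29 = (2 12)(4 13)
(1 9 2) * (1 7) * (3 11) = (1 9 2 7)(3 11) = [0, 9, 7, 11, 4, 5, 6, 1, 8, 2, 10, 3]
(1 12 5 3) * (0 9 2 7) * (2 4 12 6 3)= (0 9 4 12 5 2 7)(1 6 3)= [9, 6, 7, 1, 12, 2, 3, 0, 8, 4, 10, 11, 5]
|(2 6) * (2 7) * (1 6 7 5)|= |(1 6 5)(2 7)|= 6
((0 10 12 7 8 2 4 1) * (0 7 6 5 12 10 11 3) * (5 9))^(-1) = (0 3 11)(1 4 2 8 7)(5 9 6 12)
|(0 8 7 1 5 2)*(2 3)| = |(0 8 7 1 5 3 2)| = 7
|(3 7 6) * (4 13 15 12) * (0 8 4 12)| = |(0 8 4 13 15)(3 7 6)| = 15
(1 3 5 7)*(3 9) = [0, 9, 2, 5, 4, 7, 6, 1, 8, 3] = (1 9 3 5 7)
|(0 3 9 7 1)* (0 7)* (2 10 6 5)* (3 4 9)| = 12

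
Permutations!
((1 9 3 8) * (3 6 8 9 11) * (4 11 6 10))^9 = (3 11 4 10 9)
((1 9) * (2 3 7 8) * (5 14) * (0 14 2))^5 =((0 14 5 2 3 7 8)(1 9))^5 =(0 7 2 14 8 3 5)(1 9)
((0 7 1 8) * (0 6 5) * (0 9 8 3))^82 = (0 1)(3 7)(5 8)(6 9) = ((0 7 1 3)(5 9 8 6))^82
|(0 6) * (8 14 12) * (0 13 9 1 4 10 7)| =24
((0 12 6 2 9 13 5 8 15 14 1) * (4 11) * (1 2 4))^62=((0 12 6 4 11 1)(2 9 13 5 8 15 14))^62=(0 6 11)(1 12 4)(2 14 15 8 5 13 9)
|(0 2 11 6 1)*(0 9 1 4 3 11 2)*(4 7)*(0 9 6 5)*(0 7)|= 20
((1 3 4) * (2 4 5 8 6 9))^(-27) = ((1 3 5 8 6 9 2 4))^(-27) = (1 9 5 4 6 3 2 8)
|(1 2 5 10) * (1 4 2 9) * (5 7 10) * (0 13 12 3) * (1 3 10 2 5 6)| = |(0 13 12 10 4 5 6 1 9 3)(2 7)| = 10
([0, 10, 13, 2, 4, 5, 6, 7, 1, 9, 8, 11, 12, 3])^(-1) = [0, 8, 3, 13, 4, 5, 6, 7, 10, 9, 1, 11, 12, 2]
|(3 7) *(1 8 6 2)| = 4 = |(1 8 6 2)(3 7)|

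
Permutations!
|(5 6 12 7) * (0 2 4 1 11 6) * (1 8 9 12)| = 24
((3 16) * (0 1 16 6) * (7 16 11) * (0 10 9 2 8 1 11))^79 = (0 7 3 10 2 1 11 16 6 9 8)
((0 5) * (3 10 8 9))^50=((0 5)(3 10 8 9))^50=(3 8)(9 10)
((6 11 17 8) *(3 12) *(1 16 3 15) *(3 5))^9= (1 3)(5 15)(6 11 17 8)(12 16)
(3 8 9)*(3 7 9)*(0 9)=(0 9 7)(3 8)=[9, 1, 2, 8, 4, 5, 6, 0, 3, 7]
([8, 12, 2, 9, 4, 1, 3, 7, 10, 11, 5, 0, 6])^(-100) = [0, 1, 2, 3, 4, 5, 6, 7, 8, 9, 10, 11, 12]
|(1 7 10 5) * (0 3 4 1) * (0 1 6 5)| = 8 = |(0 3 4 6 5 1 7 10)|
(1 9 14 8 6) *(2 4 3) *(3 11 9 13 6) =[0, 13, 4, 2, 11, 5, 1, 7, 3, 14, 10, 9, 12, 6, 8] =(1 13 6)(2 4 11 9 14 8 3)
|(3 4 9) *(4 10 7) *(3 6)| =|(3 10 7 4 9 6)| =6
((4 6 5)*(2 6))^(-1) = (2 4 5 6)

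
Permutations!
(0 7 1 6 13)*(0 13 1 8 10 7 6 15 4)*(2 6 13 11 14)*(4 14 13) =[4, 15, 6, 3, 0, 5, 1, 8, 10, 9, 7, 13, 12, 11, 2, 14] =(0 4)(1 15 14 2 6)(7 8 10)(11 13)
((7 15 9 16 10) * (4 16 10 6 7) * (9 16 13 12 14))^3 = (4 14)(6 16 15 7)(9 13)(10 12)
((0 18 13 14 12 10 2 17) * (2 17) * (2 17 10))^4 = ((0 18 13 14 12 2 17))^4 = (0 12 18 2 13 17 14)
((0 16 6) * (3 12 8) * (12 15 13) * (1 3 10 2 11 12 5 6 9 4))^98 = ((0 16 9 4 1 3 15 13 5 6)(2 11 12 8 10))^98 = (0 5 15 1 9)(2 8 11 10 12)(3 4 16 6 13)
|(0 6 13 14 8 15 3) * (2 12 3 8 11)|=8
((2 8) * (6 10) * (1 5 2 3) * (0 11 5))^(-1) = ((0 11 5 2 8 3 1)(6 10))^(-1) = (0 1 3 8 2 5 11)(6 10)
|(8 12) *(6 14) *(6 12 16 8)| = 6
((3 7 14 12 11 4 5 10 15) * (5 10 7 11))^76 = ((3 11 4 10 15)(5 7 14 12))^76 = (3 11 4 10 15)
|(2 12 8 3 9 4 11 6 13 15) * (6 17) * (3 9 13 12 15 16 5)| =28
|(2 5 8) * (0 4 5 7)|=6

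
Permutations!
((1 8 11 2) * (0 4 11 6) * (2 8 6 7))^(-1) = (0 6 1 2 7 8 11 4)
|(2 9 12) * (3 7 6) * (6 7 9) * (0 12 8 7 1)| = 9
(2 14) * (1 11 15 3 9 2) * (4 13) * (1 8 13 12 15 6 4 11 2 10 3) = (1 2 14 8 13 11 6 4 12 15)(3 9 10) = [0, 2, 14, 9, 12, 5, 4, 7, 13, 10, 3, 6, 15, 11, 8, 1]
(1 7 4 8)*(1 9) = (1 7 4 8 9) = [0, 7, 2, 3, 8, 5, 6, 4, 9, 1]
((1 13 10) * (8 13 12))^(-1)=(1 10 13 8 12)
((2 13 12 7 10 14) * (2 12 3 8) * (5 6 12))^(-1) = (2 8 3 13)(5 14 10 7 12 6)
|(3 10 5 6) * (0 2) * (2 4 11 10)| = |(0 4 11 10 5 6 3 2)| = 8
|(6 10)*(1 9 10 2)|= 5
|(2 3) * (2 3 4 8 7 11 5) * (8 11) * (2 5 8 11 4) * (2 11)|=|(2 11 8 7)|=4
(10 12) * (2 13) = (2 13)(10 12) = [0, 1, 13, 3, 4, 5, 6, 7, 8, 9, 12, 11, 10, 2]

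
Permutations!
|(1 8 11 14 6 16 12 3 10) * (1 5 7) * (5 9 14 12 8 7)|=|(1 7)(3 10 9 14 6 16 8 11 12)|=18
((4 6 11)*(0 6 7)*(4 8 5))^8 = (0 6 11 8 5 4 7)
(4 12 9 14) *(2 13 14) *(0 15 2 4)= (0 15 2 13 14)(4 12 9)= [15, 1, 13, 3, 12, 5, 6, 7, 8, 4, 10, 11, 9, 14, 0, 2]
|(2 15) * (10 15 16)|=4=|(2 16 10 15)|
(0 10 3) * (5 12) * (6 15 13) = [10, 1, 2, 0, 4, 12, 15, 7, 8, 9, 3, 11, 5, 6, 14, 13] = (0 10 3)(5 12)(6 15 13)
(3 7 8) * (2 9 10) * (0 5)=(0 5)(2 9 10)(3 7 8)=[5, 1, 9, 7, 4, 0, 6, 8, 3, 10, 2]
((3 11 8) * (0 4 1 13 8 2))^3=((0 4 1 13 8 3 11 2))^3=(0 13 11 4 8 2 1 3)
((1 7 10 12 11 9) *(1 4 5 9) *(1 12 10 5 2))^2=((1 7 5 9 4 2)(11 12))^2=(12)(1 5 4)(2 7 9)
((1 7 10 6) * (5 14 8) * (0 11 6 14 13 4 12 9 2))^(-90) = ((0 11 6 1 7 10 14 8 5 13 4 12 9 2))^(-90) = (0 5 6 4 7 9 14)(1 12 10 2 8 11 13)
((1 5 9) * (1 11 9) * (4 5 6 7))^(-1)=(1 5 4 7 6)(9 11)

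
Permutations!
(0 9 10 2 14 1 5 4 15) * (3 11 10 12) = (0 9 12 3 11 10 2 14 1 5 4 15) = [9, 5, 14, 11, 15, 4, 6, 7, 8, 12, 2, 10, 3, 13, 1, 0]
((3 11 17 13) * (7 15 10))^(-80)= ((3 11 17 13)(7 15 10))^(-80)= (17)(7 15 10)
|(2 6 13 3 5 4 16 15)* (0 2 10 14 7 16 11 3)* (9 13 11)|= 45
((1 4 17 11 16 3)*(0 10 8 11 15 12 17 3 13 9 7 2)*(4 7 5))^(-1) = ((0 10 8 11 16 13 9 5 4 3 1 7 2)(12 17 15))^(-1) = (0 2 7 1 3 4 5 9 13 16 11 8 10)(12 15 17)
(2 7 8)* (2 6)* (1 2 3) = (1 2 7 8 6 3) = [0, 2, 7, 1, 4, 5, 3, 8, 6]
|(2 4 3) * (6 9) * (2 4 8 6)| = 4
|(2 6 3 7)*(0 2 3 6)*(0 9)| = 6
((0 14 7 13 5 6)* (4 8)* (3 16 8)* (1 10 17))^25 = ((0 14 7 13 5 6)(1 10 17)(3 16 8 4))^25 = (0 14 7 13 5 6)(1 10 17)(3 16 8 4)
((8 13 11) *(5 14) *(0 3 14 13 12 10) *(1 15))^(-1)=(0 10 12 8 11 13 5 14 3)(1 15)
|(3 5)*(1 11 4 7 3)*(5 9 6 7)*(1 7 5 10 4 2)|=30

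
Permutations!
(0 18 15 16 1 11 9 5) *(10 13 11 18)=(0 10 13 11 9 5)(1 18 15 16)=[10, 18, 2, 3, 4, 0, 6, 7, 8, 5, 13, 9, 12, 11, 14, 16, 1, 17, 15]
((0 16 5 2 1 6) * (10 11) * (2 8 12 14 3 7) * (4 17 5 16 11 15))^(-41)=((0 11 10 15 4 17 5 8 12 14 3 7 2 1 6))^(-41)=(0 4 12 2 11 17 14 1 10 5 3 6 15 8 7)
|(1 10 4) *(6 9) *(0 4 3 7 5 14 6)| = |(0 4 1 10 3 7 5 14 6 9)| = 10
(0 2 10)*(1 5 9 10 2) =[1, 5, 2, 3, 4, 9, 6, 7, 8, 10, 0] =(0 1 5 9 10)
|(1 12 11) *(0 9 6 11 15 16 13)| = |(0 9 6 11 1 12 15 16 13)| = 9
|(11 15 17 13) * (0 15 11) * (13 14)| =|(0 15 17 14 13)| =5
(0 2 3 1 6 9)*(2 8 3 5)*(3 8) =(0 3 1 6 9)(2 5) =[3, 6, 5, 1, 4, 2, 9, 7, 8, 0]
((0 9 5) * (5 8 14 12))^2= (0 8 12)(5 9 14)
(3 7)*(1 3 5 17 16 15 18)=(1 3 7 5 17 16 15 18)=[0, 3, 2, 7, 4, 17, 6, 5, 8, 9, 10, 11, 12, 13, 14, 18, 15, 16, 1]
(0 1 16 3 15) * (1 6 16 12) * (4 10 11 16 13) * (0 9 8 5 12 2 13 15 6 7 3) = (0 7 3 6 15 9 8 5 12 1 2 13 4 10 11 16) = [7, 2, 13, 6, 10, 12, 15, 3, 5, 8, 11, 16, 1, 4, 14, 9, 0]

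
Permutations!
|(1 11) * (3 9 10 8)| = 4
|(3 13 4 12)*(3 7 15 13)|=|(4 12 7 15 13)|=5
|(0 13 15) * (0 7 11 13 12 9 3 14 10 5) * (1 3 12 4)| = |(0 4 1 3 14 10 5)(7 11 13 15)(9 12)| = 28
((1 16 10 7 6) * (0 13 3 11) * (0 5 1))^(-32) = ((0 13 3 11 5 1 16 10 7 6))^(-32) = (0 7 16 5 3)(1 11 13 6 10)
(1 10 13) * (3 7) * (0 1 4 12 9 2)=(0 1 10 13 4 12 9 2)(3 7)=[1, 10, 0, 7, 12, 5, 6, 3, 8, 2, 13, 11, 9, 4]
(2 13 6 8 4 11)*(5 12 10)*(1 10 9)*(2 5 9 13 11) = [0, 10, 11, 3, 2, 12, 8, 7, 4, 1, 9, 5, 13, 6] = (1 10 9)(2 11 5 12 13 6 8 4)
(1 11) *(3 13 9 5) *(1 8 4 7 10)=(1 11 8 4 7 10)(3 13 9 5)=[0, 11, 2, 13, 7, 3, 6, 10, 4, 5, 1, 8, 12, 9]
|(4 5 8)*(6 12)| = |(4 5 8)(6 12)| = 6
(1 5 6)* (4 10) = (1 5 6)(4 10) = [0, 5, 2, 3, 10, 6, 1, 7, 8, 9, 4]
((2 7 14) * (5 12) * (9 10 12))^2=((2 7 14)(5 9 10 12))^2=(2 14 7)(5 10)(9 12)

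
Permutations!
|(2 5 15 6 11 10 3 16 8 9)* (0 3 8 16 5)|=10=|(16)(0 3 5 15 6 11 10 8 9 2)|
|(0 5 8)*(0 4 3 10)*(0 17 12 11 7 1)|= |(0 5 8 4 3 10 17 12 11 7 1)|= 11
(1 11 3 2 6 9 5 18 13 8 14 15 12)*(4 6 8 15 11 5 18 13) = (1 5 13 15 12)(2 8 14 11 3)(4 6 9 18) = [0, 5, 8, 2, 6, 13, 9, 7, 14, 18, 10, 3, 1, 15, 11, 12, 16, 17, 4]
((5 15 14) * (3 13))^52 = (5 15 14)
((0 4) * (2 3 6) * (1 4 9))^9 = (0 9 1 4)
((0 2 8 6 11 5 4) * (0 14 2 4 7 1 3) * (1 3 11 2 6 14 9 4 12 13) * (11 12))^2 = (0 5 3 11 7)(1 13 12)(2 14)(6 8)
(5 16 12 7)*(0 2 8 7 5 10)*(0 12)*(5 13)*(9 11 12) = (0 2 8 7 10 9 11 12 13 5 16) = [2, 1, 8, 3, 4, 16, 6, 10, 7, 11, 9, 12, 13, 5, 14, 15, 0]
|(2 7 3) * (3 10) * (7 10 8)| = 6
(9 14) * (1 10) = (1 10)(9 14) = [0, 10, 2, 3, 4, 5, 6, 7, 8, 14, 1, 11, 12, 13, 9]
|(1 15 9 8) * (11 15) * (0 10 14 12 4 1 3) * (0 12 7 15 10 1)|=|(0 1 11 10 14 7 15 9 8 3 12 4)|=12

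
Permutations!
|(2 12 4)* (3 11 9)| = 3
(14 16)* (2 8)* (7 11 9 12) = (2 8)(7 11 9 12)(14 16) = [0, 1, 8, 3, 4, 5, 6, 11, 2, 12, 10, 9, 7, 13, 16, 15, 14]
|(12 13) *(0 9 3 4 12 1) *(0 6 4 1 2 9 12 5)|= 10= |(0 12 13 2 9 3 1 6 4 5)|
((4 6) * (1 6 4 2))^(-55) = (1 2 6)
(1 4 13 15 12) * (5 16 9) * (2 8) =[0, 4, 8, 3, 13, 16, 6, 7, 2, 5, 10, 11, 1, 15, 14, 12, 9] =(1 4 13 15 12)(2 8)(5 16 9)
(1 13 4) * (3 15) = (1 13 4)(3 15) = [0, 13, 2, 15, 1, 5, 6, 7, 8, 9, 10, 11, 12, 4, 14, 3]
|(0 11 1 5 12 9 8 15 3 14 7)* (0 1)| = |(0 11)(1 5 12 9 8 15 3 14 7)| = 18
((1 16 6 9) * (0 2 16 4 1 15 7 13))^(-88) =(16)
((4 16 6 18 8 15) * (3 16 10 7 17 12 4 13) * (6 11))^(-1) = (3 13 15 8 18 6 11 16)(4 12 17 7 10)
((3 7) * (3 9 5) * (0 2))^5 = ((0 2)(3 7 9 5))^5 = (0 2)(3 7 9 5)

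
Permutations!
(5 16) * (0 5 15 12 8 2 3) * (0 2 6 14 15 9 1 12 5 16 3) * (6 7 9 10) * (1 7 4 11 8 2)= (0 16 10 6 14 15 5 3 1 12 2)(4 11 8)(7 9)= [16, 12, 0, 1, 11, 3, 14, 9, 4, 7, 6, 8, 2, 13, 15, 5, 10]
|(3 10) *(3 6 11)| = |(3 10 6 11)| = 4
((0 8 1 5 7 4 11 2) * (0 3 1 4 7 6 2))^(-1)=((0 8 4 11)(1 5 6 2 3))^(-1)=(0 11 4 8)(1 3 2 6 5)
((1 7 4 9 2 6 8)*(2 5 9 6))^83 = (1 6 7 8 4)(5 9)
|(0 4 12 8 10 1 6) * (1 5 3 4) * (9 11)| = 6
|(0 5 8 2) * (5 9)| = 5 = |(0 9 5 8 2)|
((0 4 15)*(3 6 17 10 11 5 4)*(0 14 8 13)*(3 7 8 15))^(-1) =((0 7 8 13)(3 6 17 10 11 5 4)(14 15))^(-1) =(0 13 8 7)(3 4 5 11 10 17 6)(14 15)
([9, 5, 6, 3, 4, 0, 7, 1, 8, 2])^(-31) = [7, 2, 5, 3, 4, 6, 0, 9, 8, 1]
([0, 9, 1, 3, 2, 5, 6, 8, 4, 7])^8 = (1 7 4)(2 9 8)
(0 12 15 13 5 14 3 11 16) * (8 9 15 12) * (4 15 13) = (0 8 9 13 5 14 3 11 16)(4 15) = [8, 1, 2, 11, 15, 14, 6, 7, 9, 13, 10, 16, 12, 5, 3, 4, 0]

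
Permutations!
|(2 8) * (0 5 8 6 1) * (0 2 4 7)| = 15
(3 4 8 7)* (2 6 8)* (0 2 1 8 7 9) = (0 2 6 7 3 4 1 8 9) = [2, 8, 6, 4, 1, 5, 7, 3, 9, 0]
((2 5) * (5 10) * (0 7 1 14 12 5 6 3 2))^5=(0 5 12 14 1 7)(2 10 6 3)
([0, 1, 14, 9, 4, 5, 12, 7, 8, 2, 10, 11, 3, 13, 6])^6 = (14)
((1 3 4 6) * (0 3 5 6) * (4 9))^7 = (0 4 9 3)(1 5 6)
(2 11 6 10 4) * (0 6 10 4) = (0 6 4 2 11 10) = [6, 1, 11, 3, 2, 5, 4, 7, 8, 9, 0, 10]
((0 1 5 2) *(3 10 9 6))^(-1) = (0 2 5 1)(3 6 9 10)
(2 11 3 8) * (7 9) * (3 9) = (2 11 9 7 3 8) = [0, 1, 11, 8, 4, 5, 6, 3, 2, 7, 10, 9]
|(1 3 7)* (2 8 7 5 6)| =7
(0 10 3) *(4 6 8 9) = [10, 1, 2, 0, 6, 5, 8, 7, 9, 4, 3] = (0 10 3)(4 6 8 9)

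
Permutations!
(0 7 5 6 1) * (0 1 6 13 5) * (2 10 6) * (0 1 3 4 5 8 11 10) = (0 7 1 3 4 5 13 8 11 10 6 2) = [7, 3, 0, 4, 5, 13, 2, 1, 11, 9, 6, 10, 12, 8]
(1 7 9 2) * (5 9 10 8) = [0, 7, 1, 3, 4, 9, 6, 10, 5, 2, 8] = (1 7 10 8 5 9 2)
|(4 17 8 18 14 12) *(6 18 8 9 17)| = 10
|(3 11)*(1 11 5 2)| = |(1 11 3 5 2)| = 5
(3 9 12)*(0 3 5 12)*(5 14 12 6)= [3, 1, 2, 9, 4, 6, 5, 7, 8, 0, 10, 11, 14, 13, 12]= (0 3 9)(5 6)(12 14)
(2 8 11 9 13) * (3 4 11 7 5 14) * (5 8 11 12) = (2 11 9 13)(3 4 12 5 14)(7 8) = [0, 1, 11, 4, 12, 14, 6, 8, 7, 13, 10, 9, 5, 2, 3]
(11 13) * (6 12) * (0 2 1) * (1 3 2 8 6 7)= [8, 0, 3, 2, 4, 5, 12, 1, 6, 9, 10, 13, 7, 11]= (0 8 6 12 7 1)(2 3)(11 13)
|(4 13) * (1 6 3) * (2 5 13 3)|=|(1 6 2 5 13 4 3)|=7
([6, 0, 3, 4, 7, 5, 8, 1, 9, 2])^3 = [9, 8, 7, 1, 0, 5, 2, 6, 3, 4]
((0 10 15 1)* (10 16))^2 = ((0 16 10 15 1))^2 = (0 10 1 16 15)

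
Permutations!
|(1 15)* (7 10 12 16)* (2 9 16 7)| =|(1 15)(2 9 16)(7 10 12)| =6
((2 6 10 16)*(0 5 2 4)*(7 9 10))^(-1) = (0 4 16 10 9 7 6 2 5)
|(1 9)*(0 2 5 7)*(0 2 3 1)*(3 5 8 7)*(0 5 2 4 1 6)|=10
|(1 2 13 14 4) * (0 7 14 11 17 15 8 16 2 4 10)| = 28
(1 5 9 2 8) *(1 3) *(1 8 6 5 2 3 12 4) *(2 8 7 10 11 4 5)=[0, 8, 6, 7, 1, 9, 2, 10, 12, 3, 11, 4, 5]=(1 8 12 5 9 3 7 10 11 4)(2 6)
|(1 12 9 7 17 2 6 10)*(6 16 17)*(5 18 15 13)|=12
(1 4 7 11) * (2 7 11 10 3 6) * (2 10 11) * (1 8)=(1 4 2 7 11 8)(3 6 10)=[0, 4, 7, 6, 2, 5, 10, 11, 1, 9, 3, 8]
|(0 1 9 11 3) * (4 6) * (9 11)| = |(0 1 11 3)(4 6)| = 4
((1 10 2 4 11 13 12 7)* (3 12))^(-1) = ((1 10 2 4 11 13 3 12 7))^(-1) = (1 7 12 3 13 11 4 2 10)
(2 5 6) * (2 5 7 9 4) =(2 7 9 4)(5 6) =[0, 1, 7, 3, 2, 6, 5, 9, 8, 4]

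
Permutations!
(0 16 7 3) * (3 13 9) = (0 16 7 13 9 3) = [16, 1, 2, 0, 4, 5, 6, 13, 8, 3, 10, 11, 12, 9, 14, 15, 7]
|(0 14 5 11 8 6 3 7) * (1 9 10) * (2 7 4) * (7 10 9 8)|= 35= |(0 14 5 11 7)(1 8 6 3 4 2 10)|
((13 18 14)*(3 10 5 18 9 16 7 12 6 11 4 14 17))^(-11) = (3 17 18 5 10)(4 6 7 9 14 11 12 16 13)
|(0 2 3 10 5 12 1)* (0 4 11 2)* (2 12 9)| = 20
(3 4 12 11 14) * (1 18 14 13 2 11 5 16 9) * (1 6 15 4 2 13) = (1 18 14 3 2 11)(4 12 5 16 9 6 15) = [0, 18, 11, 2, 12, 16, 15, 7, 8, 6, 10, 1, 5, 13, 3, 4, 9, 17, 14]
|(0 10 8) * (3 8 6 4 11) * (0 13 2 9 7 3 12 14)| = |(0 10 6 4 11 12 14)(2 9 7 3 8 13)| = 42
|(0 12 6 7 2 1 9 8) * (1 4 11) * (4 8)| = 12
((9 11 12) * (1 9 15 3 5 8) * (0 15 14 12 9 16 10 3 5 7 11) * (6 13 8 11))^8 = ((0 15 5 11 9)(1 16 10 3 7 6 13 8)(12 14))^8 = (16)(0 11 15 9 5)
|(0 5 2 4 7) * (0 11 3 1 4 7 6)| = 9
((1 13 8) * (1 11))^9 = (1 13 8 11)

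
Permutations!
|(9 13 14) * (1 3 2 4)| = |(1 3 2 4)(9 13 14)| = 12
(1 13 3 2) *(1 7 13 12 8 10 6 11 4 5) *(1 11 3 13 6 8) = (13)(1 12)(2 7 6 3)(4 5 11)(8 10) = [0, 12, 7, 2, 5, 11, 3, 6, 10, 9, 8, 4, 1, 13]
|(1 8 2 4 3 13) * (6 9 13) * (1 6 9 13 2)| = 4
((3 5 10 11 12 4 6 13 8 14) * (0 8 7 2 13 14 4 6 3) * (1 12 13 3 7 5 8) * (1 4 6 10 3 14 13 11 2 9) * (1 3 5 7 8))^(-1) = ((0 4 8 6 13 7 9 3 1 12 10 2 14))^(-1) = (0 14 2 10 12 1 3 9 7 13 6 8 4)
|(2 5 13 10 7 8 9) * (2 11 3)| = 9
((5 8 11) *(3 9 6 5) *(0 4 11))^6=(0 5 9 11)(3 4 8 6)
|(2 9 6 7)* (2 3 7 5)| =4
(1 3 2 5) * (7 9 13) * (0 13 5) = [13, 3, 0, 2, 4, 1, 6, 9, 8, 5, 10, 11, 12, 7] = (0 13 7 9 5 1 3 2)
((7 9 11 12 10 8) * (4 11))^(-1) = ((4 11 12 10 8 7 9))^(-1) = (4 9 7 8 10 12 11)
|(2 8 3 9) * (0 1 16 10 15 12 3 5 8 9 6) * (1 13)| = |(0 13 1 16 10 15 12 3 6)(2 9)(5 8)| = 18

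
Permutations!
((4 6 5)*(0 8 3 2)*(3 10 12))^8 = (0 10 3)(2 8 12)(4 5 6)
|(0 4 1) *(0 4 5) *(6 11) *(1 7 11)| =|(0 5)(1 4 7 11 6)| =10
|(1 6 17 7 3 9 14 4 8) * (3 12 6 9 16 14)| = |(1 9 3 16 14 4 8)(6 17 7 12)| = 28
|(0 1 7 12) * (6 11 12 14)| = |(0 1 7 14 6 11 12)| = 7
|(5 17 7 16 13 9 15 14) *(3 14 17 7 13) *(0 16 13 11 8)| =|(0 16 3 14 5 7 13 9 15 17 11 8)| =12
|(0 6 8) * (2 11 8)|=|(0 6 2 11 8)|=5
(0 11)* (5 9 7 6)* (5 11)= [5, 1, 2, 3, 4, 9, 11, 6, 8, 7, 10, 0]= (0 5 9 7 6 11)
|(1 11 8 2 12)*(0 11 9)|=7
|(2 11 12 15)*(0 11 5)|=6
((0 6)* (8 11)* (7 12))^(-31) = (0 6)(7 12)(8 11) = ((0 6)(7 12)(8 11))^(-31)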